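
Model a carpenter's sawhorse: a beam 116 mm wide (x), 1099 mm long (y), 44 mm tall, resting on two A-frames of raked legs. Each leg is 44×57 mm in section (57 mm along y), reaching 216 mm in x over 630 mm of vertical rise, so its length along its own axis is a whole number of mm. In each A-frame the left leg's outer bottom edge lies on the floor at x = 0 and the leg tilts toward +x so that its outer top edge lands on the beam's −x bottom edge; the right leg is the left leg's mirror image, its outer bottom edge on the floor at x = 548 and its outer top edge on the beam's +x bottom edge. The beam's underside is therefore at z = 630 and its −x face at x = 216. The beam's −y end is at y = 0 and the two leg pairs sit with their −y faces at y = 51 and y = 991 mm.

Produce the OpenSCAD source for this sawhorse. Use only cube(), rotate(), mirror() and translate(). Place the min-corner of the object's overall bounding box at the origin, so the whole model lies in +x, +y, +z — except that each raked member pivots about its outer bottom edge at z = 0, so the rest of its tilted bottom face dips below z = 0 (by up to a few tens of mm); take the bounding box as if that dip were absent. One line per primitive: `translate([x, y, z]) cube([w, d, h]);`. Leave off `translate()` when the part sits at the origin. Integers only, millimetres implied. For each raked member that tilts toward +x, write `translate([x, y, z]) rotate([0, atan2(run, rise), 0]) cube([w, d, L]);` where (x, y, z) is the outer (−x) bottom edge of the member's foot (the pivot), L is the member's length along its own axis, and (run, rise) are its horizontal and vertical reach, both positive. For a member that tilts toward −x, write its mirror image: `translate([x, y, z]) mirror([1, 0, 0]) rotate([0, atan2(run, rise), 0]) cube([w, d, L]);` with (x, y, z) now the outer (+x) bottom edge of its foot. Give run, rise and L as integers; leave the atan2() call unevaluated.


translate([216, 0, 630]) cube([116, 1099, 44]);
translate([0, 51, 0]) rotate([0, atan2(216, 630), 0]) cube([44, 57, 666]);
translate([548, 51, 0]) mirror([1, 0, 0]) rotate([0, atan2(216, 630), 0]) cube([44, 57, 666]);
translate([0, 991, 0]) rotate([0, atan2(216, 630), 0]) cube([44, 57, 666]);
translate([548, 991, 0]) mirror([1, 0, 0]) rotate([0, atan2(216, 630), 0]) cube([44, 57, 666]);


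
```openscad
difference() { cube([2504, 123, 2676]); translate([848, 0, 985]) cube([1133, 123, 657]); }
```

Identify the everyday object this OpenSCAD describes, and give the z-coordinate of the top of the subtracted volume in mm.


A wall with a window opening. The window head height is 1642 mm.

A wall with a rectangular opening subtracted — a window. Sill at z = 985, opening 657 mm tall, so the head is at 985 + 657 = 1642 mm.


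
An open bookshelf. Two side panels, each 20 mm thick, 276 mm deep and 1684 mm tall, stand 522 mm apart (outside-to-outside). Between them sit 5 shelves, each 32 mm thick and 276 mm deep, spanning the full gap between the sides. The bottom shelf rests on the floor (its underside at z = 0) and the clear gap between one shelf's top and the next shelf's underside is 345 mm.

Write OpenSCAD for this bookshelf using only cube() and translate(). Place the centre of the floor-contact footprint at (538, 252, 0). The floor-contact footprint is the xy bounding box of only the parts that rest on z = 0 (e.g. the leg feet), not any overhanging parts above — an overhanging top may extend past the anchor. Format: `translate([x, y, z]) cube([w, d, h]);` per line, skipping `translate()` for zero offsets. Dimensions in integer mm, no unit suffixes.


translate([277, 114, 0]) cube([20, 276, 1684]);
translate([779, 114, 0]) cube([20, 276, 1684]);
translate([297, 114, 0]) cube([482, 276, 32]);
translate([297, 114, 377]) cube([482, 276, 32]);
translate([297, 114, 754]) cube([482, 276, 32]);
translate([297, 114, 1131]) cube([482, 276, 32]);
translate([297, 114, 1508]) cube([482, 276, 32]);


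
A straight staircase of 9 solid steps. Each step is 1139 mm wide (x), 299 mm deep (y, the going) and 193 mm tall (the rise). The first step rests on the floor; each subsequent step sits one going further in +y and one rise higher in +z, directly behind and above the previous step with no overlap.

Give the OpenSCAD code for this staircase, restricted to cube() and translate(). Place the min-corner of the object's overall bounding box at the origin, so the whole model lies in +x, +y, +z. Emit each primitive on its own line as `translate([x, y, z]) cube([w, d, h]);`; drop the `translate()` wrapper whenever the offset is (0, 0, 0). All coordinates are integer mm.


cube([1139, 299, 193]);
translate([0, 299, 193]) cube([1139, 299, 193]);
translate([0, 598, 386]) cube([1139, 299, 193]);
translate([0, 897, 579]) cube([1139, 299, 193]);
translate([0, 1196, 772]) cube([1139, 299, 193]);
translate([0, 1495, 965]) cube([1139, 299, 193]);
translate([0, 1794, 1158]) cube([1139, 299, 193]);
translate([0, 2093, 1351]) cube([1139, 299, 193]);
translate([0, 2392, 1544]) cube([1139, 299, 193]);


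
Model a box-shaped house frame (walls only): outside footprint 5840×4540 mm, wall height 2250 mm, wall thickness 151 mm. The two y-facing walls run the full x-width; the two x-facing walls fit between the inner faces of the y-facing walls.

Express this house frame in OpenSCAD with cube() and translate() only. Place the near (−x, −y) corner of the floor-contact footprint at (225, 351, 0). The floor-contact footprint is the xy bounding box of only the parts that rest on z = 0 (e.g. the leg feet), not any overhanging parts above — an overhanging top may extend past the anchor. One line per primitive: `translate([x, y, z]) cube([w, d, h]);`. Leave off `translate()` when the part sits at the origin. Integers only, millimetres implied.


translate([225, 351, 0]) cube([5840, 151, 2250]);
translate([225, 4740, 0]) cube([5840, 151, 2250]);
translate([225, 502, 0]) cube([151, 4238, 2250]);
translate([5914, 502, 0]) cube([151, 4238, 2250]);


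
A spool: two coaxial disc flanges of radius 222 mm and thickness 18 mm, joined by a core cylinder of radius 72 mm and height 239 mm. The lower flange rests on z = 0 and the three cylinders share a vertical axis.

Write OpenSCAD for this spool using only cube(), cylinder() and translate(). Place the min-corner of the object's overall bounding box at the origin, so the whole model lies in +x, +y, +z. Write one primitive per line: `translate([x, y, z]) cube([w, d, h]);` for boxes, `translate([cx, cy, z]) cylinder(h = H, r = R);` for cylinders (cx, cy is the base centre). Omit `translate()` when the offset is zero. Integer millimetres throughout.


translate([222, 222, 0]) cylinder(h = 18, r = 222);
translate([222, 222, 18]) cylinder(h = 239, r = 72);
translate([222, 222, 257]) cylinder(h = 18, r = 222);


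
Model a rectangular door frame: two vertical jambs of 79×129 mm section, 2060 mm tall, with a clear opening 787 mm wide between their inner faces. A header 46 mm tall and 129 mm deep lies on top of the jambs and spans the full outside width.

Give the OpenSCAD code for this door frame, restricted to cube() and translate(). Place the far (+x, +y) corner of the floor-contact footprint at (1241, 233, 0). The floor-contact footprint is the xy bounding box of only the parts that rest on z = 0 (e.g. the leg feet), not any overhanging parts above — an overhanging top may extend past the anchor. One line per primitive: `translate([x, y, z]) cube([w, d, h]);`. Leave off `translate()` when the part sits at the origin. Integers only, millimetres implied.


translate([296, 104, 0]) cube([79, 129, 2060]);
translate([1162, 104, 0]) cube([79, 129, 2060]);
translate([296, 104, 2060]) cube([945, 129, 46]);


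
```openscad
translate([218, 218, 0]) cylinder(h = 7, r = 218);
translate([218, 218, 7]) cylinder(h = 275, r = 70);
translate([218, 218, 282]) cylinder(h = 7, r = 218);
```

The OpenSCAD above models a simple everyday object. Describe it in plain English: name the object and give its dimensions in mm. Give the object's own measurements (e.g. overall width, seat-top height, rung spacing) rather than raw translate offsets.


A spool: two coaxial disc flanges of radius 218 mm and thickness 7 mm, joined by a core cylinder of radius 70 mm and height 275 mm. The lower flange rests on z = 0 and the three cylinders share a vertical axis.


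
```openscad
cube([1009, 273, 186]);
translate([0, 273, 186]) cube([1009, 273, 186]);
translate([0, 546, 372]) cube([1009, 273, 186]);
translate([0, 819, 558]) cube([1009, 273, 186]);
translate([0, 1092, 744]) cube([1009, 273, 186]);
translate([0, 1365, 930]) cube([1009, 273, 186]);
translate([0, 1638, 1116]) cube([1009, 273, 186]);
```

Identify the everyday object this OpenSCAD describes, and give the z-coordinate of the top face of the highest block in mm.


A staircase. The total rise is 1302 mm.

7 identical blocks, each offset up and back from the previous — a staircase. Each step is 186 mm tall and there are 7 of them, so the total rise is 7 × 186 = 1302 mm.


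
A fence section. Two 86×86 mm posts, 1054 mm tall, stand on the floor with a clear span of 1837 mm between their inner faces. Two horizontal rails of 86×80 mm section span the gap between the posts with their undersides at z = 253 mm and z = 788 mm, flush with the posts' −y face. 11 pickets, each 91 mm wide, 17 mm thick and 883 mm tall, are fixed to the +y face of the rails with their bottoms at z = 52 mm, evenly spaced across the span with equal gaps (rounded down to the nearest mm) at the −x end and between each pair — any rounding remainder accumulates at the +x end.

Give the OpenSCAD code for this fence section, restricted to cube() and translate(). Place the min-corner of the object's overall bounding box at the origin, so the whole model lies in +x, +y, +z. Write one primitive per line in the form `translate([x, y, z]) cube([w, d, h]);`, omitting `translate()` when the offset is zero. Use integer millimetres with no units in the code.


cube([86, 86, 1054]);
translate([1923, 0, 0]) cube([86, 86, 1054]);
translate([86, 0, 253]) cube([1837, 86, 80]);
translate([86, 0, 788]) cube([1837, 86, 80]);
translate([155, 86, 52]) cube([91, 17, 883]);
translate([315, 86, 52]) cube([91, 17, 883]);
translate([475, 86, 52]) cube([91, 17, 883]);
translate([635, 86, 52]) cube([91, 17, 883]);
translate([795, 86, 52]) cube([91, 17, 883]);
translate([955, 86, 52]) cube([91, 17, 883]);
translate([1115, 86, 52]) cube([91, 17, 883]);
translate([1275, 86, 52]) cube([91, 17, 883]);
translate([1435, 86, 52]) cube([91, 17, 883]);
translate([1595, 86, 52]) cube([91, 17, 883]);
translate([1755, 86, 52]) cube([91, 17, 883]);


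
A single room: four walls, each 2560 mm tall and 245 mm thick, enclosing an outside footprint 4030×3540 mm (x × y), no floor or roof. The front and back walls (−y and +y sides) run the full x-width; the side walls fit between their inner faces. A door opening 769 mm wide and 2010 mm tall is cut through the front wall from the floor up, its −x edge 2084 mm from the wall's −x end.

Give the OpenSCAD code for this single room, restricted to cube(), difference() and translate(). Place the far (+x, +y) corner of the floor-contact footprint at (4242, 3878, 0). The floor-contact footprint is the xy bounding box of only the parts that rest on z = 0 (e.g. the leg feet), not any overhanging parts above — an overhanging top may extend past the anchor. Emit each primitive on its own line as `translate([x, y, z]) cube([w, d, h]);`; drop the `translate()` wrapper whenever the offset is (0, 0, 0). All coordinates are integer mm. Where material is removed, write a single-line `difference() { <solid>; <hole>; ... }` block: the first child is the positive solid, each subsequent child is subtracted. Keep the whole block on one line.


difference() { translate([212, 338, 0]) cube([4030, 245, 2560]); translate([2296, 338, 0]) cube([769, 245, 2010]); }
translate([212, 3633, 0]) cube([4030, 245, 2560]);
translate([212, 583, 0]) cube([245, 3050, 2560]);
translate([3997, 583, 0]) cube([245, 3050, 2560]);


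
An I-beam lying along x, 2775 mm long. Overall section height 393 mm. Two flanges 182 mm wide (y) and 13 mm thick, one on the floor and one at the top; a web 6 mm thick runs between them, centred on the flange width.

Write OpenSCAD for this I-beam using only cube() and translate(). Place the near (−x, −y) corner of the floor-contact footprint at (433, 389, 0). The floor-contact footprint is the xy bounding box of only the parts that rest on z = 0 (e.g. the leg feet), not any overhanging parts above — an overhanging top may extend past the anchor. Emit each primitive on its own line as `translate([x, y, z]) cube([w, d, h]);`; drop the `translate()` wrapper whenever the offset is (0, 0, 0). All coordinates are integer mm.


translate([433, 389, 0]) cube([2775, 182, 13]);
translate([433, 477, 13]) cube([2775, 6, 367]);
translate([433, 389, 380]) cube([2775, 182, 13]);


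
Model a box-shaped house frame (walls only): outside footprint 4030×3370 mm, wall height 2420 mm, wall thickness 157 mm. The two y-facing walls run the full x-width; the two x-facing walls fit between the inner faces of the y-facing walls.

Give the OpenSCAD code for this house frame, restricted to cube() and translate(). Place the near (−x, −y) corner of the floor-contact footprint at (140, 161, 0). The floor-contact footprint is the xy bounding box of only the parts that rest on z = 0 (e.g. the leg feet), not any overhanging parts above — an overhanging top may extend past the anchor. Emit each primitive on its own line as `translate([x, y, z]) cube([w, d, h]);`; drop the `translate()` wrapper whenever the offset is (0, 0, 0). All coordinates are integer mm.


translate([140, 161, 0]) cube([4030, 157, 2420]);
translate([140, 3374, 0]) cube([4030, 157, 2420]);
translate([140, 318, 0]) cube([157, 3056, 2420]);
translate([4013, 318, 0]) cube([157, 3056, 2420]);


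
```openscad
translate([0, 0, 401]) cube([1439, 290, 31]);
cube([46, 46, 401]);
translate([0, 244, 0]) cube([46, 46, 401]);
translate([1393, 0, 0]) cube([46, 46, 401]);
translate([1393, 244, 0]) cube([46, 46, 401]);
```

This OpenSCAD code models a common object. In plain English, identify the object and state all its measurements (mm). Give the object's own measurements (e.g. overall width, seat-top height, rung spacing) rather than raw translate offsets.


A bench: a 1439×290 mm seat slab, 31 mm thick, top at z = 432 mm, on four 46×46 mm square legs flush with the seat corners and standing on z = 0.


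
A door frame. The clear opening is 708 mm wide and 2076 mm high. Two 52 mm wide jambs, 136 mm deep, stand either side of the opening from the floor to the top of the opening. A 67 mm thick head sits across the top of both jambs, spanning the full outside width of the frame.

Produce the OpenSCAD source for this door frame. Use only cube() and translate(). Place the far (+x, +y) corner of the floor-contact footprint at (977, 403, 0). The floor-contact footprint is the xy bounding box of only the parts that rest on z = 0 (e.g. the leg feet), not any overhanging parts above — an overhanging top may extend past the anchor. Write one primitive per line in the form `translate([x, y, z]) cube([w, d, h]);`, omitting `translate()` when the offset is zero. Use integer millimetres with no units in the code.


translate([165, 267, 0]) cube([52, 136, 2076]);
translate([925, 267, 0]) cube([52, 136, 2076]);
translate([165, 267, 2076]) cube([812, 136, 67]);


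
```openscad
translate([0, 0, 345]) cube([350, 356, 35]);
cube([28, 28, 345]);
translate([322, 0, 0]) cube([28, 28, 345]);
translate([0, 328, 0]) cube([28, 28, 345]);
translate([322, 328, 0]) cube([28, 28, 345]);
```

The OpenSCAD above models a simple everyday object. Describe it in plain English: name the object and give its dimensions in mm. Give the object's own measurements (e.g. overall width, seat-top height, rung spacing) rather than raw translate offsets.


A simple wooden stool: a rectangular seat 350 mm (x) by 356 mm (y), 35 mm thick, top face at z = 380 mm, on four square legs, each 28×28 mm in cross-section. The legs rest on z = 0, each flush with a corner of the seat.


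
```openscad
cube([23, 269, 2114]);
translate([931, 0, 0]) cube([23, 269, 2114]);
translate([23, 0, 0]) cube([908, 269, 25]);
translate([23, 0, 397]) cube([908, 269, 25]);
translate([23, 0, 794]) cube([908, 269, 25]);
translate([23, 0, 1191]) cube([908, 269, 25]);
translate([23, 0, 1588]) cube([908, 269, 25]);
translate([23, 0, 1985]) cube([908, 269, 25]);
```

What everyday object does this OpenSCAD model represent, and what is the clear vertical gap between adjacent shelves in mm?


A bookshelf. The clear shelf gap is 372 mm.

Two tall side panels with 6 horizontal boards between them — a bookshelf. The first two shelf undersides are at z = 0 and z = 397; with shelf thickness 25, the clear gap is 397 − 0 − 25 = 372 mm.


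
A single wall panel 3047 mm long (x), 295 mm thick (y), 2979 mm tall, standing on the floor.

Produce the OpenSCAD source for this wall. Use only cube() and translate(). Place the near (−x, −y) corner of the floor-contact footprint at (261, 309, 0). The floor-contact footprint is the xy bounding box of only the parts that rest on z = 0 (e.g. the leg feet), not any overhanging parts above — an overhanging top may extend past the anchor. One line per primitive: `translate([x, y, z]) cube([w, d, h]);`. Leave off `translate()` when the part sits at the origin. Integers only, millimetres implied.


translate([261, 309, 0]) cube([3047, 295, 2979]);


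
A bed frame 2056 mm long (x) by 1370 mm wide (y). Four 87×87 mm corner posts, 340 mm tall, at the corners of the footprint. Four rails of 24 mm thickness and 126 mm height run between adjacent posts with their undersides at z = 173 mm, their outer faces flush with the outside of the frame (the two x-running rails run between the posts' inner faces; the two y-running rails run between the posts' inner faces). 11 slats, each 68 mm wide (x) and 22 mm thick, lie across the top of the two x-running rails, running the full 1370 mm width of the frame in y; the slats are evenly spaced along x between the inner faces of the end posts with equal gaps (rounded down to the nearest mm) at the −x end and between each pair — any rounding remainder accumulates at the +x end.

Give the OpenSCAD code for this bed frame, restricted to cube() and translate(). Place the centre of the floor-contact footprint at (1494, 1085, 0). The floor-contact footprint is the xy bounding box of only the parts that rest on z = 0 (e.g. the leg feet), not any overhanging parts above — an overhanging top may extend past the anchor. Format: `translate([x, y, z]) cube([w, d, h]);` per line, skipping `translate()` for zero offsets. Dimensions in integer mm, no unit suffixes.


translate([466, 400, 0]) cube([87, 87, 340]);
translate([466, 1683, 0]) cube([87, 87, 340]);
translate([2435, 400, 0]) cube([87, 87, 340]);
translate([2435, 1683, 0]) cube([87, 87, 340]);
translate([553, 400, 173]) cube([1882, 24, 126]);
translate([553, 1746, 173]) cube([1882, 24, 126]);
translate([466, 487, 173]) cube([24, 1196, 126]);
translate([2498, 487, 173]) cube([24, 1196, 126]);
translate([647, 400, 299]) cube([68, 1370, 22]);
translate([809, 400, 299]) cube([68, 1370, 22]);
translate([971, 400, 299]) cube([68, 1370, 22]);
translate([1133, 400, 299]) cube([68, 1370, 22]);
translate([1295, 400, 299]) cube([68, 1370, 22]);
translate([1457, 400, 299]) cube([68, 1370, 22]);
translate([1619, 400, 299]) cube([68, 1370, 22]);
translate([1781, 400, 299]) cube([68, 1370, 22]);
translate([1943, 400, 299]) cube([68, 1370, 22]);
translate([2105, 400, 299]) cube([68, 1370, 22]);
translate([2267, 400, 299]) cube([68, 1370, 22]);


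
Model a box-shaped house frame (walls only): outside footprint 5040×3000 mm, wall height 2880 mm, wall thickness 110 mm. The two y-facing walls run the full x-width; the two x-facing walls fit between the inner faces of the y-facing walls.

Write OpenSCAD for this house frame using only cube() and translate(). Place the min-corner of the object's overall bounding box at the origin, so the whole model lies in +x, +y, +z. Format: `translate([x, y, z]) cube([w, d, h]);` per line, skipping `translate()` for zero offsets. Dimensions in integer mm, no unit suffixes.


cube([5040, 110, 2880]);
translate([0, 2890, 0]) cube([5040, 110, 2880]);
translate([0, 110, 0]) cube([110, 2780, 2880]);
translate([4930, 110, 0]) cube([110, 2780, 2880]);


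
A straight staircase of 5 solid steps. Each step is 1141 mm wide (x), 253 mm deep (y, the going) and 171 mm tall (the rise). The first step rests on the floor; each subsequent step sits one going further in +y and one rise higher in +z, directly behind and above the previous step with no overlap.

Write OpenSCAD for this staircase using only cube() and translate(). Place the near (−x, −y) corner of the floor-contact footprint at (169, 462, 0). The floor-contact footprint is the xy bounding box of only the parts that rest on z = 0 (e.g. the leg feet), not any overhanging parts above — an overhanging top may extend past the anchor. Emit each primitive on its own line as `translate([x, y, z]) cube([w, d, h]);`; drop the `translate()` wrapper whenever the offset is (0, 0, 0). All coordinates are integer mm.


translate([169, 462, 0]) cube([1141, 253, 171]);
translate([169, 715, 171]) cube([1141, 253, 171]);
translate([169, 968, 342]) cube([1141, 253, 171]);
translate([169, 1221, 513]) cube([1141, 253, 171]);
translate([169, 1474, 684]) cube([1141, 253, 171]);


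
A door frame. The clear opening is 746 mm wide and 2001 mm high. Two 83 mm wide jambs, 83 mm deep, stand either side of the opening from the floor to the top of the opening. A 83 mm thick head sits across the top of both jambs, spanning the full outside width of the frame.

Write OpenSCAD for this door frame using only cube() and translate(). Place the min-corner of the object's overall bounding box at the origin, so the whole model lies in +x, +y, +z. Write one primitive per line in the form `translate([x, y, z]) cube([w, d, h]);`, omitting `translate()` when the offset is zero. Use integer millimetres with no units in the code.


cube([83, 83, 2001]);
translate([829, 0, 0]) cube([83, 83, 2001]);
translate([0, 0, 2001]) cube([912, 83, 83]);


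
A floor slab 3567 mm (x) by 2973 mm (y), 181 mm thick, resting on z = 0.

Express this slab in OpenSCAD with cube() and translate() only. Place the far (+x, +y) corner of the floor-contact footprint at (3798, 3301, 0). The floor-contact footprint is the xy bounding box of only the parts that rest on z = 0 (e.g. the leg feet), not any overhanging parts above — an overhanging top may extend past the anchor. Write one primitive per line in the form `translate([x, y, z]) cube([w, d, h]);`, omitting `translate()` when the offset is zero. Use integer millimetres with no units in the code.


translate([231, 328, 0]) cube([3567, 2973, 181]);


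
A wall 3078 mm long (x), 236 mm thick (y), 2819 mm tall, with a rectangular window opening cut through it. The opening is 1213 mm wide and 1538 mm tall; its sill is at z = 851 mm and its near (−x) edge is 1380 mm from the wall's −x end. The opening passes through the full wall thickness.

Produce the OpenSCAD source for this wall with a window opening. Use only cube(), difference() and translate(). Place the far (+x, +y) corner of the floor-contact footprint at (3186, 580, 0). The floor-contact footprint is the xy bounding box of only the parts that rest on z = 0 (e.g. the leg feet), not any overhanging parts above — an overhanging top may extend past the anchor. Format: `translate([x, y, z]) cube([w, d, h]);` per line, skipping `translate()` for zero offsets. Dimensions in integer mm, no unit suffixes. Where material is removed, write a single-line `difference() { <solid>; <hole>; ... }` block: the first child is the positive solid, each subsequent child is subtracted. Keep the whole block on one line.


difference() { translate([108, 344, 0]) cube([3078, 236, 2819]); translate([1488, 344, 851]) cube([1213, 236, 1538]); }


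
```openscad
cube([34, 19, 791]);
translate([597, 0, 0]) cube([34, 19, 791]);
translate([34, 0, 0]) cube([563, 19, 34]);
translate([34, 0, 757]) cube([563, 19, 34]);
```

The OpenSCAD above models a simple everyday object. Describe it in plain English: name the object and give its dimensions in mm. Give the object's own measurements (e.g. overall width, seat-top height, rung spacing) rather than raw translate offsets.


A rectangular picture frame lying in the x–z plane (depth along y). The opening is 563 mm wide (x) by 723 mm tall (z), surrounded by a border 34 mm wide on all four sides. The frame is 19 mm deep and is made of two full-height vertical stiles with two horizontal rails fitted between them.


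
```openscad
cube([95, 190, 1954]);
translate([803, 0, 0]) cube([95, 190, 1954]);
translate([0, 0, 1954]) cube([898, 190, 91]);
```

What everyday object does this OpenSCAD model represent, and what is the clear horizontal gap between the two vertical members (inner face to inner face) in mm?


A door frame. The clear opening width is 708 mm.

Two 1954 mm tall posts with a header on top — a door frame. The left jamb is 95 mm wide at x = 0; the right jamb starts at x = 803. The clear opening is 803 − 95 = 708 mm.


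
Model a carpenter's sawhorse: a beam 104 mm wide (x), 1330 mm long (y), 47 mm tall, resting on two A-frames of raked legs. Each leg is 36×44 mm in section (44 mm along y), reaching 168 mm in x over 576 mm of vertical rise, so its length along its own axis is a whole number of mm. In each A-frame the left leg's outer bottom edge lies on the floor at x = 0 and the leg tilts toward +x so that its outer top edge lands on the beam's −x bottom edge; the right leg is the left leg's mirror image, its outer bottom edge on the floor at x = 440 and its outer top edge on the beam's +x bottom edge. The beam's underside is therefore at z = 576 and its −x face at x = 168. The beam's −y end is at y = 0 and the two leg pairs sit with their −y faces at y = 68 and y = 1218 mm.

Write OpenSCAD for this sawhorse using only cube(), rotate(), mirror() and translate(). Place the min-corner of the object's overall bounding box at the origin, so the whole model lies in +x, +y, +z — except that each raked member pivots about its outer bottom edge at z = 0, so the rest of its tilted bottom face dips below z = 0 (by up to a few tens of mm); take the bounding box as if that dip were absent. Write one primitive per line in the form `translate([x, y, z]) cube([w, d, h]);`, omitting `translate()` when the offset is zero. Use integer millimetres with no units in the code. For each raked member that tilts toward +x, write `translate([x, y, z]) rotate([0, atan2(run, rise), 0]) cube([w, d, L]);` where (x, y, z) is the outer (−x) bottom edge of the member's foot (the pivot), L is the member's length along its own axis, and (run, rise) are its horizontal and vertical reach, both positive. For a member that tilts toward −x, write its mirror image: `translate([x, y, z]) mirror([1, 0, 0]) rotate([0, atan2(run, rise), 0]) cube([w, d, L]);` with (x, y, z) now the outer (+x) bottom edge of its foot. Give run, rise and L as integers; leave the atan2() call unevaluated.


translate([168, 0, 576]) cube([104, 1330, 47]);
translate([0, 68, 0]) rotate([0, atan2(168, 576), 0]) cube([36, 44, 600]);
translate([440, 68, 0]) mirror([1, 0, 0]) rotate([0, atan2(168, 576), 0]) cube([36, 44, 600]);
translate([0, 1218, 0]) rotate([0, atan2(168, 576), 0]) cube([36, 44, 600]);
translate([440, 1218, 0]) mirror([1, 0, 0]) rotate([0, atan2(168, 576), 0]) cube([36, 44, 600]);


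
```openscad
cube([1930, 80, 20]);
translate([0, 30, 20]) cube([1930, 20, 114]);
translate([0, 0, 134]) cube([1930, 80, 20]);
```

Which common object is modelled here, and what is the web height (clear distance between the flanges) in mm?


An I-beam. The web height is 114 mm.

Two wide flanges with a thin centred web — an I-beam. Overall 154 mm minus two 20 mm flanges gives a web of 154 − 2·20 = 114 mm.


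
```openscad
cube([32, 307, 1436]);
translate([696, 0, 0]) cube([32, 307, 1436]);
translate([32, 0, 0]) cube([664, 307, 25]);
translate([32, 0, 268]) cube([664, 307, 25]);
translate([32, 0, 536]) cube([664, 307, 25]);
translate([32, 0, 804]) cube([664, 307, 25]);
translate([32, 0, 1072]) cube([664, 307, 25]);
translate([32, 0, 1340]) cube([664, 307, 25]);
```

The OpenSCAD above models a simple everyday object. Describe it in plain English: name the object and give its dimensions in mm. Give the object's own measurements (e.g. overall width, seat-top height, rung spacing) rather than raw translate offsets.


An open bookshelf. Two side panels, each 32 mm thick, 307 mm deep and 1436 mm tall, stand 728 mm apart (outside-to-outside). Between them sit 6 shelves, each 25 mm thick and 307 mm deep, spanning the full gap between the sides. The bottom shelf rests on the floor (its underside at z = 0) and the clear gap between one shelf's top and the next shelf's underside is 243 mm.


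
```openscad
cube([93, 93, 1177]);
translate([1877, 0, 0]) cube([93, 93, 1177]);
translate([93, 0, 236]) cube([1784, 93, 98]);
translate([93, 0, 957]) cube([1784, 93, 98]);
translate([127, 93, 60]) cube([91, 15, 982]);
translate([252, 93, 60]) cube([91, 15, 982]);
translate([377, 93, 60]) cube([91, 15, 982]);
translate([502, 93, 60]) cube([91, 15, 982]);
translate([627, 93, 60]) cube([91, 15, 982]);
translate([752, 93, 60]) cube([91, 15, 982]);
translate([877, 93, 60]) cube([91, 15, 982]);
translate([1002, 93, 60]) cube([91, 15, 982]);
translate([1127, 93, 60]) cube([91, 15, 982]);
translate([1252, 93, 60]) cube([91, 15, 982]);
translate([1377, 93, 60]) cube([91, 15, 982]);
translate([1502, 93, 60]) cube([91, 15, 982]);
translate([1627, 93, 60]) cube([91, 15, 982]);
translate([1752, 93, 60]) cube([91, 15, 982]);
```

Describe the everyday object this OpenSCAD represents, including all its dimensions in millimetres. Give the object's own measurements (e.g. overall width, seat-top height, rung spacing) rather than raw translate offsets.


A fence section. Two 93×93 mm posts, 1177 mm tall, stand on the floor with a clear span of 1784 mm between their inner faces. Two horizontal rails of 93×98 mm section span the gap between the posts with their undersides at z = 236 mm and z = 957 mm, flush with the posts' −y face. 14 pickets, each 91 mm wide, 15 mm thick and 982 mm tall, are fixed to the +y face of the rails with their bottoms at z = 60 mm, spaced across the span with a 34 mm gap after the −x post and between neighbouring pickets and before the +x post.


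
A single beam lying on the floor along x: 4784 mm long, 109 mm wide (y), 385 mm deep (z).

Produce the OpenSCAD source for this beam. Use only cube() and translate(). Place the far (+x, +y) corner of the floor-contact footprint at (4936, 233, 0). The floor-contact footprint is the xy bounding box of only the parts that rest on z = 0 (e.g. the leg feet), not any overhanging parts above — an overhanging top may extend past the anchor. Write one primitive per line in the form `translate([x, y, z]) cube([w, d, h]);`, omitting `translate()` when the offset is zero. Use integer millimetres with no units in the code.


translate([152, 124, 0]) cube([4784, 109, 385]);


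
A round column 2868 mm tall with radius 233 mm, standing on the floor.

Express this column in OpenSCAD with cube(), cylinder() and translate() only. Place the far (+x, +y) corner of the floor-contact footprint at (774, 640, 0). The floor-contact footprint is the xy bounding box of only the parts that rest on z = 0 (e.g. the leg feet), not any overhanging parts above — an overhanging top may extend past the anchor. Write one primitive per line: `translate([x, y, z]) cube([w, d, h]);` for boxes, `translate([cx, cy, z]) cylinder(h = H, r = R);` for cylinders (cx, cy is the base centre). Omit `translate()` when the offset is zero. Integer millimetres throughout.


translate([541, 407, 0]) cylinder(h = 2868, r = 233);


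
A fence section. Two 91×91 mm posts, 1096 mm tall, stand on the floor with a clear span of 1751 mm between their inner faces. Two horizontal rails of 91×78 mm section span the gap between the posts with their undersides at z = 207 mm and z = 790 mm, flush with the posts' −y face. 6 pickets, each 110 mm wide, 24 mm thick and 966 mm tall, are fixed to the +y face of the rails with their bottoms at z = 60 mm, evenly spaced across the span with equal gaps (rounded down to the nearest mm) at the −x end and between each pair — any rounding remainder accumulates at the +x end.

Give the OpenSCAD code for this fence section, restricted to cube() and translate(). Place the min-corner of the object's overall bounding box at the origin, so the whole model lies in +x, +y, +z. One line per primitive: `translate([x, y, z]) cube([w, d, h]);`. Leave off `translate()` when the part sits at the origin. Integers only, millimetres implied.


cube([91, 91, 1096]);
translate([1842, 0, 0]) cube([91, 91, 1096]);
translate([91, 0, 207]) cube([1751, 91, 78]);
translate([91, 0, 790]) cube([1751, 91, 78]);
translate([246, 91, 60]) cube([110, 24, 966]);
translate([511, 91, 60]) cube([110, 24, 966]);
translate([776, 91, 60]) cube([110, 24, 966]);
translate([1041, 91, 60]) cube([110, 24, 966]);
translate([1306, 91, 60]) cube([110, 24, 966]);
translate([1571, 91, 60]) cube([110, 24, 966]);


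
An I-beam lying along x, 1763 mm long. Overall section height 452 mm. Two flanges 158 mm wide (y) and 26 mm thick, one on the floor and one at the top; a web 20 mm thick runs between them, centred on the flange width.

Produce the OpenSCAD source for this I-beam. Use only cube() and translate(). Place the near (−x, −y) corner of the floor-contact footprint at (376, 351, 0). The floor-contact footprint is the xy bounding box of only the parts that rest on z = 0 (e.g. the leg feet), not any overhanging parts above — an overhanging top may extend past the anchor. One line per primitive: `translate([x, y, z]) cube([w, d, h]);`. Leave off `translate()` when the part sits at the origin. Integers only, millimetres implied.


translate([376, 351, 0]) cube([1763, 158, 26]);
translate([376, 420, 26]) cube([1763, 20, 400]);
translate([376, 351, 426]) cube([1763, 158, 26]);


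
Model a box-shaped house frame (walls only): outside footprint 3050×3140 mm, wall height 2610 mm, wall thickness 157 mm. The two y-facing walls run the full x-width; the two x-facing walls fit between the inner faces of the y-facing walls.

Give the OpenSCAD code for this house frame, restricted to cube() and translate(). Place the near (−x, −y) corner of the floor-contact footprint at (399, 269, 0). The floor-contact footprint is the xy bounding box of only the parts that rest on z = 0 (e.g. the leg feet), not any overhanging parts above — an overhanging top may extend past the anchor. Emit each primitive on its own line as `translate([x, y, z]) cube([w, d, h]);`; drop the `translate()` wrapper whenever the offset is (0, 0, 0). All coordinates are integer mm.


translate([399, 269, 0]) cube([3050, 157, 2610]);
translate([399, 3252, 0]) cube([3050, 157, 2610]);
translate([399, 426, 0]) cube([157, 2826, 2610]);
translate([3292, 426, 0]) cube([157, 2826, 2610]);


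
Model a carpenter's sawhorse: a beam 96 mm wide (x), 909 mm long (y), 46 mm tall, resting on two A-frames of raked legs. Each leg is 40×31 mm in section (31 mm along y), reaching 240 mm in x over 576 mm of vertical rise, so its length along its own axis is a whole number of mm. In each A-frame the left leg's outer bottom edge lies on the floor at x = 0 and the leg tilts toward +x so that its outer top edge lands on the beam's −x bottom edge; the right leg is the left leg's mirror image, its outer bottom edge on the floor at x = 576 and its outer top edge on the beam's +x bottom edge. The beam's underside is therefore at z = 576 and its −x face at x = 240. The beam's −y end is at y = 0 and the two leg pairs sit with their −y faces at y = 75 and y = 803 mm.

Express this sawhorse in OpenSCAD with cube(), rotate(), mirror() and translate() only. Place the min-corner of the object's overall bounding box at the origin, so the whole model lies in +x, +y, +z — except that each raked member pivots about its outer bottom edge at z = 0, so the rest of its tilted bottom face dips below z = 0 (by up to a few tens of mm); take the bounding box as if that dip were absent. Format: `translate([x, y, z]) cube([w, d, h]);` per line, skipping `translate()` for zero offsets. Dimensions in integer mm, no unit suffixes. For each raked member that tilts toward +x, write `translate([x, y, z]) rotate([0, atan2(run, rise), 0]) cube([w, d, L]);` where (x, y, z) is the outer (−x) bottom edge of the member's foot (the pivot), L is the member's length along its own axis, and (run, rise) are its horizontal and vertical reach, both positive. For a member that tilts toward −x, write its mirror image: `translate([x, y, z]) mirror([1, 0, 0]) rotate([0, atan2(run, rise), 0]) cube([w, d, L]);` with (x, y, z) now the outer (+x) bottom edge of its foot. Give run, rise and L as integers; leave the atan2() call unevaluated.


// leg length = √(240² + 576²) = 624
// right-leg outer foot x = 2·240 + 96 = 576
// beam min-corner = (240, 0, 576)
translate([240, 0, 576]) cube([96, 909, 46]);
translate([0, 75, 0]) rotate([0, atan2(240, 576), 0]) cube([40, 31, 624]);
translate([576, 75, 0]) mirror([1, 0, 0]) rotate([0, atan2(240, 576), 0]) cube([40, 31, 624]);
translate([0, 803, 0]) rotate([0, atan2(240, 576), 0]) cube([40, 31, 624]);
translate([576, 803, 0]) mirror([1, 0, 0]) rotate([0, atan2(240, 576), 0]) cube([40, 31, 624]);


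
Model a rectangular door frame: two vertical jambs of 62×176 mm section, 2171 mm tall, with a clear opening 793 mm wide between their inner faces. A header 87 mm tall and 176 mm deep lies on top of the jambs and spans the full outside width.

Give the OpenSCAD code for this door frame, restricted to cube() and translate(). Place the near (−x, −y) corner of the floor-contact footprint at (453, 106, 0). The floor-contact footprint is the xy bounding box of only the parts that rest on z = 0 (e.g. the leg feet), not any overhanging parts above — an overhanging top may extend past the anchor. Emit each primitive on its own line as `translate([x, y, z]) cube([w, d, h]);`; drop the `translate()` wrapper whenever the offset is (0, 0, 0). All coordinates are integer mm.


translate([453, 106, 0]) cube([62, 176, 2171]);
translate([1308, 106, 0]) cube([62, 176, 2171]);
translate([453, 106, 2171]) cube([917, 176, 87]);


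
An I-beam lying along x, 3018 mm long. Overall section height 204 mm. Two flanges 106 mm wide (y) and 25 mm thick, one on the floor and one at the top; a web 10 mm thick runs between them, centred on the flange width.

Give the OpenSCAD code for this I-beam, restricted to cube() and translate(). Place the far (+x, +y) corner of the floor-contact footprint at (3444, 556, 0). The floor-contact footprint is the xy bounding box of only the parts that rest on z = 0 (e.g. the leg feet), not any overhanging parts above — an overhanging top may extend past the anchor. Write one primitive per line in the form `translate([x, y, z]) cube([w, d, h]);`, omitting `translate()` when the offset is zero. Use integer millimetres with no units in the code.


translate([426, 450, 0]) cube([3018, 106, 25]);
translate([426, 498, 25]) cube([3018, 10, 154]);
translate([426, 450, 179]) cube([3018, 106, 25]);


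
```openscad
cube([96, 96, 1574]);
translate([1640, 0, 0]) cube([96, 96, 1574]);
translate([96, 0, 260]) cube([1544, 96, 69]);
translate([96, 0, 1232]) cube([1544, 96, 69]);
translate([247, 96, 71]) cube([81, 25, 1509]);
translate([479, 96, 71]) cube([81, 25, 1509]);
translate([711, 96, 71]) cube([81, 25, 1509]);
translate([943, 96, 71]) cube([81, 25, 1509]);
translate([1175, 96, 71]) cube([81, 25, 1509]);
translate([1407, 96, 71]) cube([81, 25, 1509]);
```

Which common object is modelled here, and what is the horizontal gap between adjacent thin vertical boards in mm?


A fence section. The picket gap is 151 mm.

Two posts, two rails, 6 pickets — a fence section. Span 1544 mm holds 6 pickets of 81 mm with 7 equal gaps: ⌊(1544 − 6·81) / 7⌋ = 151 mm.
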